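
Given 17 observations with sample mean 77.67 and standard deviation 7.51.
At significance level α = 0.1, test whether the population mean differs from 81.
One-sample t-test:
H₀: μ = 81
H₁: μ ≠ 81
df = n - 1 = 16
t = (x̄ - μ₀) / (s/√n) = (77.67 - 81) / (7.51/√17) = -1.828
p-value = 0.0862

Since p-value < α = 0.1, we reject H₀.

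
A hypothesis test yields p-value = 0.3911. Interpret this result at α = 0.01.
Since p = 0.3911 > α = 0.01, fail to reject H₀.
There is insufficient evidence to reject the null hypothesis; the result is not statistically significant at the 0.01 level.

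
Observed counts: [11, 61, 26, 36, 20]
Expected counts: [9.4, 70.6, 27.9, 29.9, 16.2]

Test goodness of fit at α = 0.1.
Chi-square goodness of fit test:
H₀: observed counts match expected distribution
H₁: observed counts differ from expected distribution
df = k - 1 = 4
χ² = Σ(O - E)²/E
   = (11 - 9.4)²/9.4 + (61 - 70.6)²/70.6 + (26 - 27.9)²/27.9 + (36 - 29.9)²/29.9 + (20 - 16.2)²/16.2
   = 0.272 + 1.305 + 0.129 + 1.244 + 0.891
   = 3.84
p-value = 0.4277

Since p-value > α = 0.1, we fail to reject H₀.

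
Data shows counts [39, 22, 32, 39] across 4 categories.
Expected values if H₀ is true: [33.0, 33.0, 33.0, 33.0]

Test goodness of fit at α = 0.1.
Chi-square goodness of fit test:
H₀: observed counts match expected distribution
H₁: observed counts differ from expected distribution
df = k - 1 = 3
χ² = Σ(O - E)²/E
   = (39 - 33.0)²/33.0 + (22 - 33.0)²/33.0 + (32 - 33.0)²/33.0 + (39 - 33.0)²/33.0
   = 1.091 + 3.667 + 0.030 + 1.091
   = 5.88
p-value = 0.1177

Since p-value > α = 0.1, we fail to reject H₀.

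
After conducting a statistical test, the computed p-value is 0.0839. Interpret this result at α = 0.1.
Since p = 0.0839 < α = 0.1, reject H₀.
There is sufficient evidence to reject the null hypothesis; the result is statistically significant at the 0.1 level.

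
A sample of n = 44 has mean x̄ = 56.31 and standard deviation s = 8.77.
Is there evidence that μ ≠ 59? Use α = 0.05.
One-sample t-test:
H₀: μ = 59
H₁: μ ≠ 59
df = n - 1 = 43
t = (x̄ - μ₀) / (s/√n) = (56.31 - 59) / (8.77/√44) = -2.035
p-value = 0.0481

Since p-value < α = 0.05, we reject H₀.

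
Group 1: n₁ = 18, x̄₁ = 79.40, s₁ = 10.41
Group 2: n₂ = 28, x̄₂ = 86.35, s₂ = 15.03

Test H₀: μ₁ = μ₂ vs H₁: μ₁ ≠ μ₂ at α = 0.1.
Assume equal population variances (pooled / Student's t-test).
Student's two-sample t-test (equal variances):
H₀: μ₁ = μ₂
H₁: μ₁ ≠ μ₂
df = n₁ + n₂ - 2 = 44
Pooled variance s_p² = [(n₁-1)s₁² + (n₂-1)s₂²] / (n₁ + n₂ - 2) = [(17)(10.41²) + (27)(15.03²)] / 44 = 180.4905
SE = √(s_p²(1/n₁ + 1/n₂)) = √(180.4905 × (1/18 + 1/28)) = 4.0587
t = (x̄₁ - x̄₂) / SE = (79.40 - 86.35) / 4.0587 = -6.95 / 4.0587 = -1.712
p-value = 0.0939

Since p-value < α = 0.1, we reject H₀.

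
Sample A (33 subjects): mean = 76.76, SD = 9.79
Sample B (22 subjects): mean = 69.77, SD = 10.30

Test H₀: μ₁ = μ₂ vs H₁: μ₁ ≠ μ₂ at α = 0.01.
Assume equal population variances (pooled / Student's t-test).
Student's two-sample t-test (equal variances):
H₀: μ₁ = μ₂
H₁: μ₁ ≠ μ₂
df = n₁ + n₂ - 2 = 53
Pooled variance s_p² = [(n₁-1)s₁² + (n₂-1)s₂²] / (n₁ + n₂ - 2) = [(32)(9.79²) + (21)(10.30²)] / 53 = 99.9038
SE = √(s_p²(1/n₁ + 1/n₂)) = √(99.9038 × (1/33 + 1/22)) = 2.7511
t = (x̄₁ - x̄₂) / SE = (76.76 - 69.77) / 2.7511 = 6.99 / 2.7511 = 2.541
p-value = 0.0140

Since p-value > α = 0.01, we fail to reject H₀.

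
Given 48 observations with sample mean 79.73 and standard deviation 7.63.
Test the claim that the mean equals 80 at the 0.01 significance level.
One-sample t-test:
H₀: μ = 80
H₁: μ ≠ 80
df = n - 1 = 47
t = (x̄ - μ₀) / (s/√n) = (79.73 - 80) / (7.63/√48) = -0.245
p-value = 0.8074

Since p-value > α = 0.01, we fail to reject H₀.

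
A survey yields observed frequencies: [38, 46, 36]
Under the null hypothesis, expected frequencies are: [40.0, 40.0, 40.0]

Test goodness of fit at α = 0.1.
Chi-square goodness of fit test:
H₀: observed counts match expected distribution
H₁: observed counts differ from expected distribution
df = k - 1 = 2
χ² = Σ(O - E)²/E
   = (38 - 40.0)²/40.0 + (46 - 40.0)²/40.0 + (36 - 40.0)²/40.0
   = 0.100 + 0.900 + 0.400
   = 1.40
p-value = 0.4966

Since p-value > α = 0.1, we fail to reject H₀.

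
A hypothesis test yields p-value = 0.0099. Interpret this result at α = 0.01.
Since p = 0.0099 < α = 0.01, reject H₀.
There is sufficient evidence to reject the null hypothesis; the result is statistically significant at the 0.01 level.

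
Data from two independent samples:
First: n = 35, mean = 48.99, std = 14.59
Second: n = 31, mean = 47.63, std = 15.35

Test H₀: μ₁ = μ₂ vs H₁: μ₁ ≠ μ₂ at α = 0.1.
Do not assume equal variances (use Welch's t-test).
Welch's two-sample t-test:
H₀: μ₁ = μ₂
H₁: μ₁ ≠ μ₂
s₁²/n₁ = 14.59²/35 = 6.0819,  s₂²/n₂ = 15.35²/31 = 7.6007
SE = √(s₁²/n₁ + s₂²/n₂) = √(6.0819 + 7.6007) = 3.6990
df (Welch-Satterthwaite) = (s₁²/n₁ + s₂²/n₂)² / [(s₁²/n₁)²/(n₁-1) + (s₂²/n₂)²/(n₂-1)] ≈ 62.12
t = (x̄₁ - x̄₂) / SE = (48.99 - 47.63) / 3.6990 = 1.36 / 3.6990 = 0.368
p-value = 0.7144

Since p-value > α = 0.1, we fail to reject H₀.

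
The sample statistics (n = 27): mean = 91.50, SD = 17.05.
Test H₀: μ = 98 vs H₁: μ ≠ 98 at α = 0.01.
One-sample t-test:
H₀: μ = 98
H₁: μ ≠ 98
df = n - 1 = 26
t = (x̄ - μ₀) / (s/√n) = (91.50 - 98) / (17.05/√27) = -1.981
p-value = 0.0583

Since p-value > α = 0.01, we fail to reject H₀.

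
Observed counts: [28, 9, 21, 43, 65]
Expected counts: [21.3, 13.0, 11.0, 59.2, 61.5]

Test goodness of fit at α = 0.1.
Chi-square goodness of fit test:
H₀: observed counts match expected distribution
H₁: observed counts differ from expected distribution
df = k - 1 = 4
χ² = Σ(O - E)²/E
   = (28 - 21.3)²/21.3 + (9 - 13.0)²/13.0 + (21 - 11.0)²/11.0 + (43 - 59.2)²/59.2 + (65 - 61.5)²/61.5
   = 2.108 + 1.231 + 9.091 + 4.433 + 0.199
   = 17.06
p-value = 0.0019

Since p-value < α = 0.1, we reject H₀.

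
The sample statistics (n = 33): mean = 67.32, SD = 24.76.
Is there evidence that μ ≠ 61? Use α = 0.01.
One-sample t-test:
H₀: μ = 61
H₁: μ ≠ 61
df = n - 1 = 32
t = (x̄ - μ₀) / (s/√n) = (67.32 - 61) / (24.76/√33) = 1.466
p-value = 0.1523

Since p-value > α = 0.01, we fail to reject H₀.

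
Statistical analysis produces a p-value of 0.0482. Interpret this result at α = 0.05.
Since p = 0.0482 < α = 0.05, reject H₀.
There is sufficient evidence to reject the null hypothesis; the result is statistically significant at the 0.05 level.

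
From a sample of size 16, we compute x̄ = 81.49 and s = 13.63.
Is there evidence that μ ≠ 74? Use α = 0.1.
One-sample t-test:
H₀: μ = 74
H₁: μ ≠ 74
df = n - 1 = 15
t = (x̄ - μ₀) / (s/√n) = (81.49 - 74) / (13.63/√16) = 2.198
p-value = 0.0441

Since p-value < α = 0.1, we reject H₀.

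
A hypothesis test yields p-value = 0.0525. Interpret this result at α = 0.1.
Since p = 0.0525 < α = 0.1, reject H₀.
There is sufficient evidence to reject the null hypothesis; the result is statistically significant at the 0.1 level.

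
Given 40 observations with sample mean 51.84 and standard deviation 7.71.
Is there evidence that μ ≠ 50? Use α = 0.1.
One-sample t-test:
H₀: μ = 50
H₁: μ ≠ 50
df = n - 1 = 39
t = (x̄ - μ₀) / (s/√n) = (51.84 - 50) / (7.71/√40) = 1.509
p-value = 0.1393

Since p-value > α = 0.1, we fail to reject H₀.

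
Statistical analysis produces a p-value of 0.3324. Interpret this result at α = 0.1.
Since p = 0.3324 > α = 0.1, fail to reject H₀.
There is insufficient evidence to reject the null hypothesis; the result is not statistically significant at the 0.1 level.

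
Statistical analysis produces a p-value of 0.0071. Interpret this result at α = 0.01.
Since p = 0.0071 < α = 0.01, reject H₀.
There is sufficient evidence to reject the null hypothesis; the result is statistically significant at the 0.01 level.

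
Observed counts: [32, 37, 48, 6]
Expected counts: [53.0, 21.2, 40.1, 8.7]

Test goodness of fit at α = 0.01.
Chi-square goodness of fit test:
H₀: observed counts match expected distribution
H₁: observed counts differ from expected distribution
df = k - 1 = 3
χ² = Σ(O - E)²/E
   = (32 - 53.0)²/53.0 + (37 - 21.2)²/21.2 + (48 - 40.1)²/40.1 + (6 - 8.7)²/8.7
   = 8.321 + 11.775 + 1.556 + 0.838
   = 22.49
p-value = 0.0001

Since p-value < α = 0.01, we reject H₀.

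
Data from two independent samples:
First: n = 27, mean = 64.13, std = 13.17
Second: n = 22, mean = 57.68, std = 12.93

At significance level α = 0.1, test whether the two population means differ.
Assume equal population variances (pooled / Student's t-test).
Student's two-sample t-test (equal variances):
H₀: μ₁ = μ₂
H₁: μ₁ ≠ μ₂
df = n₁ + n₂ - 2 = 47
Pooled variance s_p² = [(n₁-1)s₁² + (n₂-1)s₂²] / (n₁ + n₂ - 2) = [(26)(13.17²) + (21)(12.93²)] / 47 = 170.6501
SE = √(s_p²(1/n₁ + 1/n₂)) = √(170.6501 × (1/27 + 1/22)) = 3.7520
t = (x̄₁ - x̄₂) / SE = (64.13 - 57.68) / 3.7520 = 6.45 / 3.7520 = 1.719
p-value = 0.0922

Since p-value < α = 0.1, we reject H₀.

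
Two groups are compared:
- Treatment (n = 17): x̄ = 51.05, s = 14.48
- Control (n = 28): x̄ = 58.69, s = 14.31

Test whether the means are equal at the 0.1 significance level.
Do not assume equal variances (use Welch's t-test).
Welch's two-sample t-test:
H₀: μ₁ = μ₂
H₁: μ₁ ≠ μ₂
s₁²/n₁ = 14.48²/17 = 12.3336,  s₂²/n₂ = 14.31²/28 = 7.3134
SE = √(s₁²/n₁ + s₂²/n₂) = √(12.3336 + 7.3134) = 4.4325
df (Welch-Satterthwaite) = (s₁²/n₁ + s₂²/n₂)² / [(s₁²/n₁)²/(n₁-1) + (s₂²/n₂)²/(n₂-1)] ≈ 33.60
t = (x̄₁ - x̄₂) / SE = (51.05 - 58.69) / 4.4325 = -7.64 / 4.4325 = -1.724
p-value = 0.0940

Since p-value < α = 0.1, we reject H₀.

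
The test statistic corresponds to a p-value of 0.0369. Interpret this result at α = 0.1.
Since p = 0.0369 < α = 0.1, reject H₀.
There is sufficient evidence to reject the null hypothesis; the result is statistically significant at the 0.1 level.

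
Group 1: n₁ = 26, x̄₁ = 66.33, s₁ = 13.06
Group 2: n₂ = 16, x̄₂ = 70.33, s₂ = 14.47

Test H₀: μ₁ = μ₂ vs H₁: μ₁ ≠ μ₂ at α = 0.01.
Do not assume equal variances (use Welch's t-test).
Welch's two-sample t-test:
H₀: μ₁ = μ₂
H₁: μ₁ ≠ μ₂
s₁²/n₁ = 13.06²/26 = 6.5601,  s₂²/n₂ = 14.47²/16 = 13.0863
SE = √(s₁²/n₁ + s₂²/n₂) = √(6.5601 + 13.0863) = 4.4324
df (Welch-Satterthwaite) = (s₁²/n₁ + s₂²/n₂)² / [(s₁²/n₁)²/(n₁-1) + (s₂²/n₂)²/(n₂-1)] ≈ 29.38
t = (x̄₁ - x̄₂) / SE = (66.33 - 70.33) / 4.4324 = -4.00 / 4.4324 = -0.902
p-value = 0.3742

Since p-value > α = 0.01, we fail to reject H₀.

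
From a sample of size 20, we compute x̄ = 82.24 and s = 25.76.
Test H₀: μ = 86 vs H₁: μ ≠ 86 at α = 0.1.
One-sample t-test:
H₀: μ = 86
H₁: μ ≠ 86
df = n - 1 = 19
t = (x̄ - μ₀) / (s/√n) = (82.24 - 86) / (25.76/√20) = -0.653
p-value = 0.5217

Since p-value > α = 0.1, we fail to reject H₀.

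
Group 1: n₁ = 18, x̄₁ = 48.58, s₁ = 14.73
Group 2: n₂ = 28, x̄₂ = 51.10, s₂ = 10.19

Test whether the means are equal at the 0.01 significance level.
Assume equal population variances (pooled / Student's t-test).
Student's two-sample t-test (equal variances):
H₀: μ₁ = μ₂
H₁: μ₁ ≠ μ₂
df = n₁ + n₂ - 2 = 44
Pooled variance s_p² = [(n₁-1)s₁² + (n₂-1)s₂²] / (n₁ + n₂ - 2) = [(17)(14.73²) + (27)(10.19²)] / 44 = 147.5480
SE = √(s_p²(1/n₁ + 1/n₂)) = √(147.5480 × (1/18 + 1/28)) = 3.6697
t = (x̄₁ - x̄₂) / SE = (48.58 - 51.10) / 3.6697 = -2.52 / 3.6697 = -0.687
p-value = 0.4959

Since p-value > α = 0.01, we fail to reject H₀.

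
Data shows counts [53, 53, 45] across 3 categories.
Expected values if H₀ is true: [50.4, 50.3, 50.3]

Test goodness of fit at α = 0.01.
Chi-square goodness of fit test:
H₀: observed counts match expected distribution
H₁: observed counts differ from expected distribution
df = k - 1 = 2
χ² = Σ(O - E)²/E
   = (53 - 50.4)²/50.4 + (53 - 50.3)²/50.3 + (45 - 50.3)²/50.3
   = 0.134 + 0.145 + 0.558
   = 0.84
p-value = 0.6579

Since p-value > α = 0.01, we fail to reject H₀.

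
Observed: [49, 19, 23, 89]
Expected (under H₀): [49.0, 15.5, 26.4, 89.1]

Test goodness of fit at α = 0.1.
Chi-square goodness of fit test:
H₀: observed counts match expected distribution
H₁: observed counts differ from expected distribution
df = k - 1 = 3
χ² = Σ(O - E)²/E
   = (49 - 49.0)²/49.0 + (19 - 15.5)²/15.5 + (23 - 26.4)²/26.4 + (89 - 89.1)²/89.1
   = 0.000 + 0.790 + 0.438 + 0.000
   = 1.23
p-value = 0.7462

Since p-value > α = 0.1, we fail to reject H₀.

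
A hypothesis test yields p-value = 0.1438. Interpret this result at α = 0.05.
Since p = 0.1438 > α = 0.05, fail to reject H₀.
There is insufficient evidence to reject the null hypothesis; the result is not statistically significant at the 0.05 level.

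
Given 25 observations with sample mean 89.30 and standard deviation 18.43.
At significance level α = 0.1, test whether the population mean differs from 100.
One-sample t-test:
H₀: μ = 100
H₁: μ ≠ 100
df = n - 1 = 24
t = (x̄ - μ₀) / (s/√n) = (89.30 - 100) / (18.43/√25) = -2.903
p-value = 0.0078

Since p-value < α = 0.1, we reject H₀.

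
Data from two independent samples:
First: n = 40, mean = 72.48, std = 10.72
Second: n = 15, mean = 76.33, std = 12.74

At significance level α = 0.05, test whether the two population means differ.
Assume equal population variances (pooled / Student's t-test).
Student's two-sample t-test (equal variances):
H₀: μ₁ = μ₂
H₁: μ₁ ≠ μ₂
df = n₁ + n₂ - 2 = 53
Pooled variance s_p² = [(n₁-1)s₁² + (n₂-1)s₂²] / (n₁ + n₂ - 2) = [(39)(10.72²) + (14)(12.74²)] / 53 = 127.4363
SE = √(s_p²(1/n₁ + 1/n₂)) = √(127.4363 × (1/40 + 1/15)) = 3.4178
t = (x̄₁ - x̄₂) / SE = (72.48 - 76.33) / 3.4178 = -3.85 / 3.4178 = -1.126
p-value = 0.2651

Since p-value > α = 0.05, we fail to reject H₀.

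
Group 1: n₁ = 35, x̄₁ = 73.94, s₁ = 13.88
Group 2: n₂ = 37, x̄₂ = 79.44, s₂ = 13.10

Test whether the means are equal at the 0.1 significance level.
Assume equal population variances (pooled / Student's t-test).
Student's two-sample t-test (equal variances):
H₀: μ₁ = μ₂
H₁: μ₁ ≠ μ₂
df = n₁ + n₂ - 2 = 70
Pooled variance s_p² = [(n₁-1)s₁² + (n₂-1)s₂²] / (n₁ + n₂ - 2) = [(34)(13.88²) + (36)(13.10²)] / 70 = 181.8316
SE = √(s_p²(1/n₁ + 1/n₂)) = √(181.8316 × (1/35 + 1/37)) = 3.1796
t = (x̄₁ - x̄₂) / SE = (73.94 - 79.44) / 3.1796 = -5.50 / 3.1796 = -1.730
p-value = 0.0881

Since p-value < α = 0.1, we reject H₀.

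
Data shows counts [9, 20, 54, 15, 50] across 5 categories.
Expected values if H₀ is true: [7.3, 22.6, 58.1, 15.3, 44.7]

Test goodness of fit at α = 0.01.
Chi-square goodness of fit test:
H₀: observed counts match expected distribution
H₁: observed counts differ from expected distribution
df = k - 1 = 4
χ² = Σ(O - E)²/E
   = (9 - 7.3)²/7.3 + (20 - 22.6)²/22.6 + (54 - 58.1)²/58.1 + (15 - 15.3)²/15.3 + (50 - 44.7)²/44.7
   = 0.396 + 0.299 + 0.289 + 0.006 + 0.628
   = 1.62
p-value = 0.8054

Since p-value > α = 0.01, we fail to reject H₀.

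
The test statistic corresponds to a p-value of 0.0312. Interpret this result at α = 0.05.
Since p = 0.0312 < α = 0.05, reject H₀.
There is sufficient evidence to reject the null hypothesis; the result is statistically significant at the 0.05 level.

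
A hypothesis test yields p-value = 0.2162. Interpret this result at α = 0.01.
Since p = 0.2162 > α = 0.01, fail to reject H₀.
There is insufficient evidence to reject the null hypothesis; the result is not statistically significant at the 0.01 level.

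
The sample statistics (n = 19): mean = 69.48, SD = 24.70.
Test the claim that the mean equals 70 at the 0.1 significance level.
One-sample t-test:
H₀: μ = 70
H₁: μ ≠ 70
df = n - 1 = 18
t = (x̄ - μ₀) / (s/√n) = (69.48 - 70) / (24.70/√19) = -0.092
p-value = 0.9279

Since p-value > α = 0.1, we fail to reject H₀.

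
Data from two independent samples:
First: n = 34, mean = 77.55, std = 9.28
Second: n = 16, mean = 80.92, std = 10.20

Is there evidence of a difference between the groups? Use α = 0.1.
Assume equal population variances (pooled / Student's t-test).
Student's two-sample t-test (equal variances):
H₀: μ₁ = μ₂
H₁: μ₁ ≠ μ₂
df = n₁ + n₂ - 2 = 48
Pooled variance s_p² = [(n₁-1)s₁² + (n₂-1)s₂²] / (n₁ + n₂ - 2) = [(33)(9.28²) + (15)(10.20²)] / 48 = 91.7189
SE = √(s_p²(1/n₁ + 1/n₂)) = √(91.7189 × (1/34 + 1/16)) = 2.9035
t = (x̄₁ - x̄₂) / SE = (77.55 - 80.92) / 2.9035 = -3.37 / 2.9035 = -1.161
p-value = 0.2515

Since p-value > α = 0.1, we fail to reject H₀.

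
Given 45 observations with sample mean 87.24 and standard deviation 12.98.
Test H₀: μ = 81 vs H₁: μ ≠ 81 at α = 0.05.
One-sample t-test:
H₀: μ = 81
H₁: μ ≠ 81
df = n - 1 = 44
t = (x̄ - μ₀) / (s/√n) = (87.24 - 81) / (12.98/√45) = 3.225
p-value = 0.0024

Since p-value < α = 0.05, we reject H₀.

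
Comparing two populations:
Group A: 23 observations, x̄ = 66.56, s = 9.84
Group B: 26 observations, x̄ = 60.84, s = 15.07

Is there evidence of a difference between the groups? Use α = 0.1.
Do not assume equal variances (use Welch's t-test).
Welch's two-sample t-test:
H₀: μ₁ = μ₂
H₁: μ₁ ≠ μ₂
s₁²/n₁ = 9.84²/23 = 4.2098,  s₂²/n₂ = 15.07²/26 = 8.7348
SE = √(s₁²/n₁ + s₂²/n₂) = √(4.2098 + 8.7348) = 3.5979
df (Welch-Satterthwaite) = (s₁²/n₁ + s₂²/n₂)² / [(s₁²/n₁)²/(n₁-1) + (s₂²/n₂)²/(n₂-1)] ≈ 43.44
t = (x̄₁ - x̄₂) / SE = (66.56 - 60.84) / 3.5979 = 5.72 / 3.5979 = 1.590
p-value = 0.1191

Since p-value > α = 0.1, we fail to reject H₀.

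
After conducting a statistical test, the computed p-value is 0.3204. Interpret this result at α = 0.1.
Since p = 0.3204 > α = 0.1, fail to reject H₀.
There is insufficient evidence to reject the null hypothesis; the result is not statistically significant at the 0.1 level.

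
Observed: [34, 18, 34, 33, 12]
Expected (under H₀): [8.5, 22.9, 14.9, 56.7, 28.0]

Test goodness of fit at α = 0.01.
Chi-square goodness of fit test:
H₀: observed counts match expected distribution
H₁: observed counts differ from expected distribution
df = k - 1 = 4
χ² = Σ(O - E)²/E
   = (34 - 8.5)²/8.5 + (18 - 22.9)²/22.9 + (34 - 14.9)²/14.9 + (33 - 56.7)²/56.7 + (12 - 28.0)²/28.0
   = 76.500 + 1.048 + 24.484 + 9.906 + 9.143
   = 121.08
p-value < 0.0001

Since p-value < α = 0.01, we reject H₀.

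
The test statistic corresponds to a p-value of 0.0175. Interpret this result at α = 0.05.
Since p = 0.0175 < α = 0.05, reject H₀.
There is sufficient evidence to reject the null hypothesis; the result is statistically significant at the 0.05 level.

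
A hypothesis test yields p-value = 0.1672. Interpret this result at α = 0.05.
Since p = 0.1672 > α = 0.05, fail to reject H₀.
There is insufficient evidence to reject the null hypothesis; the result is not statistically significant at the 0.05 level.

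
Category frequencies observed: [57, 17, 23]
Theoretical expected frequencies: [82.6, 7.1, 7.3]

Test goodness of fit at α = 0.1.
Chi-square goodness of fit test:
H₀: observed counts match expected distribution
H₁: observed counts differ from expected distribution
df = k - 1 = 2
χ² = Σ(O - E)²/E
   = (57 - 82.6)²/82.6 + (17 - 7.1)²/7.1 + (23 - 7.3)²/7.3
   = 7.934 + 13.804 + 33.766
   = 55.50
p-value < 0.0001

Since p-value < α = 0.1, we reject H₀.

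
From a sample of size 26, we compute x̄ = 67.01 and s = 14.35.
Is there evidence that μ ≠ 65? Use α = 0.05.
One-sample t-test:
H₀: μ = 65
H₁: μ ≠ 65
df = n - 1 = 25
t = (x̄ - μ₀) / (s/√n) = (67.01 - 65) / (14.35/√26) = 0.714
p-value = 0.4817

Since p-value > α = 0.05, we fail to reject H₀.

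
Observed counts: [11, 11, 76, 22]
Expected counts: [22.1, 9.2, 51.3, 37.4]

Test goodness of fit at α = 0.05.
Chi-square goodness of fit test:
H₀: observed counts match expected distribution
H₁: observed counts differ from expected distribution
df = k - 1 = 3
χ² = Σ(O - E)²/E
   = (11 - 22.1)²/22.1 + (11 - 9.2)²/9.2 + (76 - 51.3)²/51.3 + (22 - 37.4)²/37.4
   = 5.575 + 0.352 + 11.893 + 6.341
   = 24.16
p-value < 0.0001

Since p-value < α = 0.05, we reject H₀.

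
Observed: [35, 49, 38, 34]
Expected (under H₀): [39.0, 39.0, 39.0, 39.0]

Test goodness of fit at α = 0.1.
Chi-square goodness of fit test:
H₀: observed counts match expected distribution
H₁: observed counts differ from expected distribution
df = k - 1 = 3
χ² = Σ(O - E)²/E
   = (35 - 39.0)²/39.0 + (49 - 39.0)²/39.0 + (38 - 39.0)²/39.0 + (34 - 39.0)²/39.0
   = 0.410 + 2.564 + 0.026 + 0.641
   = 3.64
p-value = 0.3029

Since p-value > α = 0.1, we fail to reject H₀.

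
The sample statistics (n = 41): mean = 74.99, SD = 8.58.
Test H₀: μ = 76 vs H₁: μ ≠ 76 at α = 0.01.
One-sample t-test:
H₀: μ = 76
H₁: μ ≠ 76
df = n - 1 = 40
t = (x̄ - μ₀) / (s/√n) = (74.99 - 76) / (8.58/√41) = -0.754
p-value = 0.4554

Since p-value > α = 0.01, we fail to reject H₀.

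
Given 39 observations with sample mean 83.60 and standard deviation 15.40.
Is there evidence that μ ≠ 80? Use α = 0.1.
One-sample t-test:
H₀: μ = 80
H₁: μ ≠ 80
df = n - 1 = 38
t = (x̄ - μ₀) / (s/√n) = (83.60 - 80) / (15.40/√39) = 1.460
p-value = 0.1525

Since p-value > α = 0.1, we fail to reject H₀.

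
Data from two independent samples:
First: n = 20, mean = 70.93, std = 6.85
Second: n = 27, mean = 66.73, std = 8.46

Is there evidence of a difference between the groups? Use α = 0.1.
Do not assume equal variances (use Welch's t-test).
Welch's two-sample t-test:
H₀: μ₁ = μ₂
H₁: μ₁ ≠ μ₂
s₁²/n₁ = 6.85²/20 = 2.3461,  s₂²/n₂ = 8.46²/27 = 2.6508
SE = √(s₁²/n₁ + s₂²/n₂) = √(2.3461 + 2.6508) = 2.2354
df (Welch-Satterthwaite) = (s₁²/n₁ + s₂²/n₂)² / [(s₁²/n₁)²/(n₁-1) + (s₂²/n₂)²/(n₂-1)] ≈ 44.59
t = (x̄₁ - x̄₂) / SE = (70.93 - 66.73) / 2.2354 = 4.20 / 2.2354 = 1.879
p-value = 0.0668

Since p-value < α = 0.1, we reject H₀.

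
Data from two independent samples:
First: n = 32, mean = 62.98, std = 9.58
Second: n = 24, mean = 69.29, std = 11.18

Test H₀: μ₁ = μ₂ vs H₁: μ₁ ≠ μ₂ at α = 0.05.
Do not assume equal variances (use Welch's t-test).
Welch's two-sample t-test:
H₀: μ₁ = μ₂
H₁: μ₁ ≠ μ₂
s₁²/n₁ = 9.58²/32 = 2.8680,  s₂²/n₂ = 11.18²/24 = 5.2080
SE = √(s₁²/n₁ + s₂²/n₂) = √(2.8680 + 5.2080) = 2.8418
df (Welch-Satterthwaite) = (s₁²/n₁ + s₂²/n₂)² / [(s₁²/n₁)²/(n₁-1) + (s₂²/n₂)²/(n₂-1)] ≈ 45.15
t = (x̄₁ - x̄₂) / SE = (62.98 - 69.29) / 2.8418 = -6.31 / 2.8418 = -2.220
p-value = 0.0315

Since p-value < α = 0.05, we reject H₀.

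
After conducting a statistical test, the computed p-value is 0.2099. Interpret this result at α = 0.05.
Since p = 0.2099 > α = 0.05, fail to reject H₀.
There is insufficient evidence to reject the null hypothesis; the result is not statistically significant at the 0.05 level.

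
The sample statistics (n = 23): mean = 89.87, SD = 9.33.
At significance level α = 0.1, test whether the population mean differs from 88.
One-sample t-test:
H₀: μ = 88
H₁: μ ≠ 88
df = n - 1 = 22
t = (x̄ - μ₀) / (s/√n) = (89.87 - 88) / (9.33/√23) = 0.961
p-value = 0.3469

Since p-value > α = 0.1, we fail to reject H₀.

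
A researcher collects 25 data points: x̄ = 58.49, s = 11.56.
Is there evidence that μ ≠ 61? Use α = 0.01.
One-sample t-test:
H₀: μ = 61
H₁: μ ≠ 61
df = n - 1 = 24
t = (x̄ - μ₀) / (s/√n) = (58.49 - 61) / (11.56/√25) = -1.086
p-value = 0.2884

Since p-value > α = 0.01, we fail to reject H₀.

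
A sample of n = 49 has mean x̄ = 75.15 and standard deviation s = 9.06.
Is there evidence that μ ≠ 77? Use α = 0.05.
One-sample t-test:
H₀: μ = 77
H₁: μ ≠ 77
df = n - 1 = 48
t = (x̄ - μ₀) / (s/√n) = (75.15 - 77) / (9.06/√49) = -1.429
p-value = 0.1594

Since p-value > α = 0.05, we fail to reject H₀.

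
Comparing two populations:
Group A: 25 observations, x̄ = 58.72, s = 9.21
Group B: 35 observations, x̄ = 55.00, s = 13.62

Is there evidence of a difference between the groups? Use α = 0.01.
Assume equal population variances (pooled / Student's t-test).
Student's two-sample t-test (equal variances):
H₀: μ₁ = μ₂
H₁: μ₁ ≠ μ₂
df = n₁ + n₂ - 2 = 58
Pooled variance s_p² = [(n₁-1)s₁² + (n₂-1)s₂²] / (n₁ + n₂ - 2) = [(24)(9.21²) + (34)(13.62²)] / 58 = 143.8436
SE = √(s_p²(1/n₁ + 1/n₂)) = √(143.8436 × (1/25 + 1/35)) = 3.1406
t = (x̄₁ - x̄₂) / SE = (58.72 - 55.00) / 3.1406 = 3.72 / 3.1406 = 1.184
p-value = 0.2411

Since p-value > α = 0.01, we fail to reject H₀.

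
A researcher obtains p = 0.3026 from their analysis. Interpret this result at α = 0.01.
Since p = 0.3026 > α = 0.01, fail to reject H₀.
There is insufficient evidence to reject the null hypothesis; the result is not statistically significant at the 0.01 level.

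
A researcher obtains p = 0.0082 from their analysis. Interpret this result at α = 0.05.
Since p = 0.0082 < α = 0.05, reject H₀.
There is sufficient evidence to reject the null hypothesis; the result is statistically significant at the 0.05 level.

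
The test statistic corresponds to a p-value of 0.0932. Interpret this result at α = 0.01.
Since p = 0.0932 > α = 0.01, fail to reject H₀.
There is insufficient evidence to reject the null hypothesis; the result is not statistically significant at the 0.01 level.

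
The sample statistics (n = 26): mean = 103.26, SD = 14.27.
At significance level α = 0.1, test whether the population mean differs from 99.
One-sample t-test:
H₀: μ = 99
H₁: μ ≠ 99
df = n - 1 = 25
t = (x̄ - μ₀) / (s/√n) = (103.26 - 99) / (14.27/√26) = 1.522
p-value = 0.1405

Since p-value > α = 0.1, we fail to reject H₀.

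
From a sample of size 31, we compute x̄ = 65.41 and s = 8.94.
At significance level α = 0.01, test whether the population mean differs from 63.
One-sample t-test:
H₀: μ = 63
H₁: μ ≠ 63
df = n - 1 = 30
t = (x̄ - μ₀) / (s/√n) = (65.41 - 63) / (8.94/√31) = 1.501
p-value = 0.1438

Since p-value > α = 0.01, we fail to reject H₀.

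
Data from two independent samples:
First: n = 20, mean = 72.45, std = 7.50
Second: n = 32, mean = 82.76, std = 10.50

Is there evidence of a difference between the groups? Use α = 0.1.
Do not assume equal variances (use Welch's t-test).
Welch's two-sample t-test:
H₀: μ₁ = μ₂
H₁: μ₁ ≠ μ₂
s₁²/n₁ = 7.50²/20 = 2.8125,  s₂²/n₂ = 10.50²/32 = 3.4453
SE = √(s₁²/n₁ + s₂²/n₂) = √(2.8125 + 3.4453) = 2.5016
df (Welch-Satterthwaite) = (s₁²/n₁ + s₂²/n₂)² / [(s₁²/n₁)²/(n₁-1) + (s₂²/n₂)²/(n₂-1)] ≈ 49.00
t = (x̄₁ - x̄₂) / SE = (72.45 - 82.76) / 2.5016 = -10.31 / 2.5016 = -4.121
p-value = 0.0001

Since p-value < α = 0.1, we reject H₀.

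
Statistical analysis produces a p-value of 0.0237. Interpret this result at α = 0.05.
Since p = 0.0237 < α = 0.05, reject H₀.
There is sufficient evidence to reject the null hypothesis; the result is statistically significant at the 0.05 level.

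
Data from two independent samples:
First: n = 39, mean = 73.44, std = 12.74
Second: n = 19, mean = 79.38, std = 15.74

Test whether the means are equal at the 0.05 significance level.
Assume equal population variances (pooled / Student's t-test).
Student's two-sample t-test (equal variances):
H₀: μ₁ = μ₂
H₁: μ₁ ≠ μ₂
df = n₁ + n₂ - 2 = 56
Pooled variance s_p² = [(n₁-1)s₁² + (n₂-1)s₂²] / (n₁ + n₂ - 2) = [(38)(12.74²) + (18)(15.74²)] / 56 = 189.7705
SE = √(s_p²(1/n₁ + 1/n₂)) = √(189.7705 × (1/39 + 1/19)) = 3.8541
t = (x̄₁ - x̄₂) / SE = (73.44 - 79.38) / 3.8541 = -5.94 / 3.8541 = -1.541
p-value = 0.1289

Since p-value > α = 0.05, we fail to reject H₀.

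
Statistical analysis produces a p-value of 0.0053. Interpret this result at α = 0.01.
Since p = 0.0053 < α = 0.01, reject H₀.
There is sufficient evidence to reject the null hypothesis; the result is statistically significant at the 0.01 level.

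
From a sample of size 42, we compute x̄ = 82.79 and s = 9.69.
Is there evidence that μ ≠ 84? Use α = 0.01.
One-sample t-test:
H₀: μ = 84
H₁: μ ≠ 84
df = n - 1 = 41
t = (x̄ - μ₀) / (s/√n) = (82.79 - 84) / (9.69/√42) = -0.809
p-value = 0.4230

Since p-value > α = 0.01, we fail to reject H₀.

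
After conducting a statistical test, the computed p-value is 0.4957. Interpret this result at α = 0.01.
Since p = 0.4957 > α = 0.01, fail to reject H₀.
There is insufficient evidence to reject the null hypothesis; the result is not statistically significant at the 0.01 level.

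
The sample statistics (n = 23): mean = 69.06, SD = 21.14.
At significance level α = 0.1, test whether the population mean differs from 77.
One-sample t-test:
H₀: μ = 77
H₁: μ ≠ 77
df = n - 1 = 22
t = (x̄ - μ₀) / (s/√n) = (69.06 - 77) / (21.14/√23) = -1.801
p-value = 0.0854

Since p-value < α = 0.1, we reject H₀.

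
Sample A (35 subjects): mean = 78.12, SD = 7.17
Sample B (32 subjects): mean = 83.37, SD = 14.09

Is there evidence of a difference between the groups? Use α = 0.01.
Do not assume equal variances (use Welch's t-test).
Welch's two-sample t-test:
H₀: μ₁ = μ₂
H₁: μ₁ ≠ μ₂
s₁²/n₁ = 7.17²/35 = 1.4688,  s₂²/n₂ = 14.09²/32 = 6.2040
SE = √(s₁²/n₁ + s₂²/n₂) = √(1.4688 + 6.2040) = 2.7700
df (Welch-Satterthwaite) = (s₁²/n₁ + s₂²/n₂)² / [(s₁²/n₁)²/(n₁-1) + (s₂²/n₂)²/(n₂-1)] ≈ 45.11
t = (x̄₁ - x̄₂) / SE = (78.12 - 83.37) / 2.7700 = -5.25 / 2.7700 = -1.895
p-value = 0.0645

Since p-value > α = 0.01, we fail to reject H₀.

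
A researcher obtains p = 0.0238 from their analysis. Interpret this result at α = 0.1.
Since p = 0.0238 < α = 0.1, reject H₀.
There is sufficient evidence to reject the null hypothesis; the result is statistically significant at the 0.1 level.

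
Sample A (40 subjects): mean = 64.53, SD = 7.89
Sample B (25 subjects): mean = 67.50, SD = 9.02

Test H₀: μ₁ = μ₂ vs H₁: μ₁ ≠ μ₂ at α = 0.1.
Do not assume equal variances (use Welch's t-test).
Welch's two-sample t-test:
H₀: μ₁ = μ₂
H₁: μ₁ ≠ μ₂
s₁²/n₁ = 7.89²/40 = 1.5563,  s₂²/n₂ = 9.02²/25 = 3.2544
SE = √(s₁²/n₁ + s₂²/n₂) = √(1.5563 + 3.2544) = 2.1933
df (Welch-Satterthwaite) = (s₁²/n₁ + s₂²/n₂)² / [(s₁²/n₁)²/(n₁-1) + (s₂²/n₂)²/(n₂-1)] ≈ 45.97
t = (x̄₁ - x̄₂) / SE = (64.53 - 67.50) / 2.1933 = -2.97 / 2.1933 = -1.354
p-value = 0.1823

Since p-value > α = 0.1, we fail to reject H₀.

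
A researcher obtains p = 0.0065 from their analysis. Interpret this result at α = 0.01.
Since p = 0.0065 < α = 0.01, reject H₀.
There is sufficient evidence to reject the null hypothesis; the result is statistically significant at the 0.01 level.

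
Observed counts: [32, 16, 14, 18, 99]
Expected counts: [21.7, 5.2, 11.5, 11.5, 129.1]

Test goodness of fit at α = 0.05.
Chi-square goodness of fit test:
H₀: observed counts match expected distribution
H₁: observed counts differ from expected distribution
df = k - 1 = 4
χ² = Σ(O - E)²/E
   = (32 - 21.7)²/21.7 + (16 - 5.2)²/5.2 + (14 - 11.5)²/11.5 + (18 - 11.5)²/11.5 + (99 - 129.1)²/129.1
   = 4.889 + 22.431 + 0.543 + 3.674 + 7.018
   = 38.55
p-value < 0.0001

Since p-value < α = 0.05, we reject H₀.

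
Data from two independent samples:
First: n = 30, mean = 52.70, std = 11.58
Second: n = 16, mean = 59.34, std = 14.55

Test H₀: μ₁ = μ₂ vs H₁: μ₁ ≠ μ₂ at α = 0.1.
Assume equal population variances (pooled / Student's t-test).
Student's two-sample t-test (equal variances):
H₀: μ₁ = μ₂
H₁: μ₁ ≠ μ₂
df = n₁ + n₂ - 2 = 44
Pooled variance s_p² = [(n₁-1)s₁² + (n₂-1)s₂²] / (n₁ + n₂ - 2) = [(29)(11.58²) + (15)(14.55²)] / 44 = 160.5530
SE = √(s_p²(1/n₁ + 1/n₂)) = √(160.5530 × (1/30 + 1/16)) = 3.9225
t = (x̄₁ - x̄₂) / SE = (52.70 - 59.34) / 3.9225 = -6.64 / 3.9225 = -1.693
p-value = 0.0976

Since p-value < α = 0.1, we reject H₀.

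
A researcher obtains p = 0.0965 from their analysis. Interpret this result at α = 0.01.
Since p = 0.0965 > α = 0.01, fail to reject H₀.
There is insufficient evidence to reject the null hypothesis; the result is not statistically significant at the 0.01 level.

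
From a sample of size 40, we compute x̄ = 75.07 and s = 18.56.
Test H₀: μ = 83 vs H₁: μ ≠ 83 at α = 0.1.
One-sample t-test:
H₀: μ = 83
H₁: μ ≠ 83
df = n - 1 = 39
t = (x̄ - μ₀) / (s/√n) = (75.07 - 83) / (18.56/√40) = -2.702
p-value = 0.0101

Since p-value < α = 0.1, we reject H₀.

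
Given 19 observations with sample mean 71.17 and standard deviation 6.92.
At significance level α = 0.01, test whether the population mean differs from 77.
One-sample t-test:
H₀: μ = 77
H₁: μ ≠ 77
df = n - 1 = 18
t = (x̄ - μ₀) / (s/√n) = (71.17 - 77) / (6.92/√19) = -3.672
p-value = 0.0017

Since p-value < α = 0.01, we reject H₀.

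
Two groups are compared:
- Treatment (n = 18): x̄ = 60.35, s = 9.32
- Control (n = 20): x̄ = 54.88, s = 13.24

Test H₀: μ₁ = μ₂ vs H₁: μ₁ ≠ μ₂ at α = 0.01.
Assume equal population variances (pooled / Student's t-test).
Student's two-sample t-test (equal variances):
H₀: μ₁ = μ₂
H₁: μ₁ ≠ μ₂
df = n₁ + n₂ - 2 = 36
Pooled variance s_p² = [(n₁-1)s₁² + (n₂-1)s₂²] / (n₁ + n₂ - 2) = [(17)(9.32²) + (19)(13.24²)] / 36 = 133.5365
SE = √(s_p²(1/n₁ + 1/n₂)) = √(133.5365 × (1/18 + 1/20)) = 3.7544
t = (x̄₁ - x̄₂) / SE = (60.35 - 54.88) / 3.7544 = 5.47 / 3.7544 = 1.457
p-value = 0.1538

Since p-value > α = 0.01, we fail to reject H₀.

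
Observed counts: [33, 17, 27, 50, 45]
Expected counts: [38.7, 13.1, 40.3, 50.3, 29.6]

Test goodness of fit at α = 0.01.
Chi-square goodness of fit test:
H₀: observed counts match expected distribution
H₁: observed counts differ from expected distribution
df = k - 1 = 4
χ² = Σ(O - E)²/E
   = (33 - 38.7)²/38.7 + (17 - 13.1)²/13.1 + (27 - 40.3)²/40.3 + (50 - 50.3)²/50.3 + (45 - 29.6)²/29.6
   = 0.840 + 1.161 + 4.389 + 0.002 + 8.012
   = 14.40
p-value = 0.0061

Since p-value < α = 0.01, we reject H₀.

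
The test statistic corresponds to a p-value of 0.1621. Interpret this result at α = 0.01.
Since p = 0.1621 > α = 0.01, fail to reject H₀.
There is insufficient evidence to reject the null hypothesis; the result is not statistically significant at the 0.01 level.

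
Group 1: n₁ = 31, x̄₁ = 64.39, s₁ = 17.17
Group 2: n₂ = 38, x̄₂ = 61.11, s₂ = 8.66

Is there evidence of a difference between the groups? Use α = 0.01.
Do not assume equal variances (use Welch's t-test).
Welch's two-sample t-test:
H₀: μ₁ = μ₂
H₁: μ₁ ≠ μ₂
s₁²/n₁ = 17.17²/31 = 9.5100,  s₂²/n₂ = 8.66²/38 = 1.9736
SE = √(s₁²/n₁ + s₂²/n₂) = √(9.5100 + 1.9736) = 3.3887
df (Welch-Satterthwaite) = (s₁²/n₁ + s₂²/n₂)² / [(s₁²/n₁)²/(n₁-1) + (s₂²/n₂)²/(n₂-1)] ≈ 42.27
t = (x̄₁ - x̄₂) / SE = (64.39 - 61.11) / 3.3887 = 3.28 / 3.3887 = 0.968
p-value = 0.3386

Since p-value > α = 0.01, we fail to reject H₀.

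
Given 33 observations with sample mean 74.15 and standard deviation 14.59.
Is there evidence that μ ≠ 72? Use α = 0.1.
One-sample t-test:
H₀: μ = 72
H₁: μ ≠ 72
df = n - 1 = 32
t = (x̄ - μ₀) / (s/√n) = (74.15 - 72) / (14.59/√33) = 0.847
p-value = 0.4035

Since p-value > α = 0.1, we fail to reject H₀.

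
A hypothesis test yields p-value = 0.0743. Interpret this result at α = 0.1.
Since p = 0.0743 < α = 0.1, reject H₀.
There is sufficient evidence to reject the null hypothesis; the result is statistically significant at the 0.1 level.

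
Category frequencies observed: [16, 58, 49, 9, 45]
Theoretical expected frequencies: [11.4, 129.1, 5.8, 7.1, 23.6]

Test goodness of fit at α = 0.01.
Chi-square goodness of fit test:
H₀: observed counts match expected distribution
H₁: observed counts differ from expected distribution
df = k - 1 = 4
χ² = Σ(O - E)²/E
   = (16 - 11.4)²/11.4 + (58 - 129.1)²/129.1 + (49 - 5.8)²/5.8 + (9 - 7.1)²/7.1 + (45 - 23.6)²/23.6
   = 1.856 + 39.157 + 321.766 + 0.508 + 19.405
   = 382.69
p-value < 0.0001

Since p-value < α = 0.01, we reject H₀.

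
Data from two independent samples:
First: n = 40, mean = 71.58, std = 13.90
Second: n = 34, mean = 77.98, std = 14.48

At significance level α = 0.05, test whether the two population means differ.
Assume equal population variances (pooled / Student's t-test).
Student's two-sample t-test (equal variances):
H₀: μ₁ = μ₂
H₁: μ₁ ≠ μ₂
df = n₁ + n₂ - 2 = 72
Pooled variance s_p² = [(n₁-1)s₁² + (n₂-1)s₂²] / (n₁ + n₂ - 2) = [(39)(13.90²) + (33)(14.48²)] / 72 = 200.7544
SE = √(s_p²(1/n₁ + 1/n₂)) = √(200.7544 × (1/40 + 1/34)) = 3.3051
t = (x̄₁ - x̄₂) / SE = (71.58 - 77.98) / 3.3051 = -6.40 / 3.3051 = -1.936
p-value = 0.0567

Since p-value > α = 0.05, we fail to reject H₀.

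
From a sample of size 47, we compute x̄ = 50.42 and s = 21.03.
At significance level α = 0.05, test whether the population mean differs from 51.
One-sample t-test:
H₀: μ = 51
H₁: μ ≠ 51
df = n - 1 = 46
t = (x̄ - μ₀) / (s/√n) = (50.42 - 51) / (21.03/√47) = -0.189
p-value = 0.8509

Since p-value > α = 0.05, we fail to reject H₀.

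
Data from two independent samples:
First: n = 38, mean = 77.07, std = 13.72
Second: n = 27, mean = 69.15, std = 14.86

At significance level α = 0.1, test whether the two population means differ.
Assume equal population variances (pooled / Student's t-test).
Student's two-sample t-test (equal variances):
H₀: μ₁ = μ₂
H₁: μ₁ ≠ μ₂
df = n₁ + n₂ - 2 = 63
Pooled variance s_p² = [(n₁-1)s₁² + (n₂-1)s₂²] / (n₁ + n₂ - 2) = [(37)(13.72²) + (26)(14.86²)] / 63 = 201.6846
SE = √(s_p²(1/n₁ + 1/n₂)) = √(201.6846 × (1/38 + 1/27)) = 3.5745
t = (x̄₁ - x̄₂) / SE = (77.07 - 69.15) / 3.5745 = 7.92 / 3.5745 = 2.216
p-value = 0.0303

Since p-value < α = 0.1, we reject H₀.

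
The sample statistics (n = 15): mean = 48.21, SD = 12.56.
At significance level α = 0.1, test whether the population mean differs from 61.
One-sample t-test:
H₀: μ = 61
H₁: μ ≠ 61
df = n - 1 = 14
t = (x̄ - μ₀) / (s/√n) = (48.21 - 61) / (12.56/√15) = -3.944
p-value = 0.0015

Since p-value < α = 0.1, we reject H₀.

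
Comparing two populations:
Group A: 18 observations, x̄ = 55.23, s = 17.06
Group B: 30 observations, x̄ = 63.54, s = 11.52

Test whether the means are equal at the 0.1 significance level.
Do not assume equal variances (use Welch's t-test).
Welch's two-sample t-test:
H₀: μ₁ = μ₂
H₁: μ₁ ≠ μ₂
s₁²/n₁ = 17.06²/18 = 16.1691,  s₂²/n₂ = 11.52²/30 = 4.4237
SE = √(s₁²/n₁ + s₂²/n₂) = √(16.1691 + 4.4237) = 4.5379
df (Welch-Satterthwaite) = (s₁²/n₁ + s₂²/n₂)² / [(s₁²/n₁)²/(n₁-1) + (s₂²/n₂)²/(n₂-1)] ≈ 26.42
t = (x̄₁ - x̄₂) / SE = (55.23 - 63.54) / 4.5379 = -8.31 / 4.5379 = -1.831
p-value = 0.0784

Since p-value < α = 0.1, we reject H₀.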